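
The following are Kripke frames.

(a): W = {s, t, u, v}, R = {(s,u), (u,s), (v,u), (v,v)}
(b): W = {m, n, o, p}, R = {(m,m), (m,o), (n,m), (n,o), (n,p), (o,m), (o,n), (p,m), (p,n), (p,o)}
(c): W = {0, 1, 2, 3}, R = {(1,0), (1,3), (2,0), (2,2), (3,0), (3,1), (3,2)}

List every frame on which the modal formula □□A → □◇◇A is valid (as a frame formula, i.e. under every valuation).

(b)

The schema corresponds to a generalized confluence (Geach) condition: ∀x ∀z (xRz → ∃w (xR²w ∧ zR²w)).
(a): fails — sRu but no w with sR²w and uR²w.
(b): condition met.
(c): fails — 1R0 but no w with 1R²w and 0R²w.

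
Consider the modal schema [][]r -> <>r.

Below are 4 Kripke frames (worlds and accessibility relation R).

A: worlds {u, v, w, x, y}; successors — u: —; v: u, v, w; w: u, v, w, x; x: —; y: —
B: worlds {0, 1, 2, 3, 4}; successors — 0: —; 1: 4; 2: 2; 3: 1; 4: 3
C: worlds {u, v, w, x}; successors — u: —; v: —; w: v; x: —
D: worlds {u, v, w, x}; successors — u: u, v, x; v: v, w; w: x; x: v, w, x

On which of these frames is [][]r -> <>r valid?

D

Frame correspondent (Sahlqvist): forall x exists w (x R^2 w & xRw) — i.e. a generalized confluence (Geach) condition.
A: fails — at u but no t with uR²t and uRt.
B: fails — at 0 but no w with 0R²w and 0Rw.
C: fails — at u but no t with uR²t and uRt.
D: satisfies the condition.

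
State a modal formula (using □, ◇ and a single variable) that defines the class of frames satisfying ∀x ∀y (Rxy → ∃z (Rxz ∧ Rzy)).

A defining formula is □□p → □p (the C4 axiom).
Suppose □□p→□p is valid. Take Rxy and set V(p)={w : xR²w}. Then □□p at x, so □p at x, so p at y, i.e. ∃z(Rxz∧Rzy).

□□p → □p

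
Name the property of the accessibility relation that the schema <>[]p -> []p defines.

This is a form of the 5 axiom.
Its frame correspondent is the Euclidean property — forall x forall y forall z (Rxy & Rxz -> Ryz).

the Euclidean property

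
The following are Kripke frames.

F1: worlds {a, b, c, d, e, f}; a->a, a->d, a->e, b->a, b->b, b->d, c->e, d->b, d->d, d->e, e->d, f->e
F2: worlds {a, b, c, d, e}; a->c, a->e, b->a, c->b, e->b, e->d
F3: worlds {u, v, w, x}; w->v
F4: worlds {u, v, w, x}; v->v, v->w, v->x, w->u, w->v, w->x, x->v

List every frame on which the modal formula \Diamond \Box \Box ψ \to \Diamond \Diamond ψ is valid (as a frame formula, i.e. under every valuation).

F1

This is the axiom for a generalized confluence (Geach) condition; its first-order frame correspondent is \forall x \forall y (xRy \to \exists w (y R^2 w \wedge x R^2 w)).
F1: ✓.
F2: fails — aRc but no w with cR²w and aR²w.
F3: fails — wRv but no t with vR²t and wR²t.
F4: fails — wRu but no t with uR²t and wR²t.
Valid on: F1.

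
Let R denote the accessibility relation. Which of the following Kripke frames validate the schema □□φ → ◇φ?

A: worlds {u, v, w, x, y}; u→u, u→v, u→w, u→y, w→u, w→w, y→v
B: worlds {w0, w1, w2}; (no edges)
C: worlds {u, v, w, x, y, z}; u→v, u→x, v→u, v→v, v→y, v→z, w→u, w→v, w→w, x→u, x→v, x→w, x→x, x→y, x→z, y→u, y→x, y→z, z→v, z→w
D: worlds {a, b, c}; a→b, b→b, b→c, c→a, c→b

C, D

The schema corresponds to a generalized confluence (Geach) condition: ∀x ∃w (xR²w ∧ xRw).
A: fails — at v but no t with vR²t and vRt.
B: fails — at w0 but no w with w0R²w and w0Rw.
C: condition met.
D: condition met.
Valid on: C, D.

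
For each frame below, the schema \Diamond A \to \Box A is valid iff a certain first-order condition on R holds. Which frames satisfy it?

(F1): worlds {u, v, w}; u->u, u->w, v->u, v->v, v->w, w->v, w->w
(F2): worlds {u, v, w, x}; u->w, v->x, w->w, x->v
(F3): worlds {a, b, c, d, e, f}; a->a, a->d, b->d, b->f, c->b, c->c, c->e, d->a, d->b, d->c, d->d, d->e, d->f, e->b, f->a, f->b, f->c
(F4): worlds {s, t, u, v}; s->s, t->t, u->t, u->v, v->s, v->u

(F2)

This is the axiom for partial functionality; its first-order frame correspondent is \forall x \forall y \forall z (Rxy \wedge Rxz \to y = z).
(F1): fails — u sees both u and w.
(F2): holds.
(F3): fails — a sees both a and d.
(F4): fails — u sees both t and v.
Valid on: (F2).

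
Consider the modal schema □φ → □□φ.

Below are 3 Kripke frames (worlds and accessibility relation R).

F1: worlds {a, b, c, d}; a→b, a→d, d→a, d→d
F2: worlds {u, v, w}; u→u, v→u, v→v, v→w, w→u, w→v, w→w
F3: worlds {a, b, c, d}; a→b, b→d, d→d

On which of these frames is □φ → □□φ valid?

This is the axiom for transitivity; its first-order frame correspondent is ∀x ∀y ∀z (Rxy ∧ Ryz → Rxz).
F1: fails — Rad and Rda but not Raa.
F2: ✓.
F3: fails — Rab and Rbd but not Rad.
Valid on: F2.

F2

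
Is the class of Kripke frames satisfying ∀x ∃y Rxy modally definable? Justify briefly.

Yes — defined by □q → ◇q

The condition is seriality. A defining modal formula is □q → ◇q.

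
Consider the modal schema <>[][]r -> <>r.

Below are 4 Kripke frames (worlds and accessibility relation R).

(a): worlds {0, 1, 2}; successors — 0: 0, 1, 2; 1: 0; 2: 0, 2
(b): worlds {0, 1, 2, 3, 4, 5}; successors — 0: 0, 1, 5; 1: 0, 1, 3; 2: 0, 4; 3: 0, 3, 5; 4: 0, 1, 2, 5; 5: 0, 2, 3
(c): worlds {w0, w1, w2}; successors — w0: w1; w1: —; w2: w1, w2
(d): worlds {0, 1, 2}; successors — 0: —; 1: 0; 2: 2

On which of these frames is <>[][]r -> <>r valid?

(a), (b)

The schema corresponds to a generalized confluence (Geach) condition: forall x forall y (xRy -> exists w (y R^2 w & xRw)).
(a): condition met.
(b): condition met.
(c): fails — w0Rw1 but no w with w1R²w and w0Rw.
(d): fails — 1R0 but no w with 0R²w and 1Rw.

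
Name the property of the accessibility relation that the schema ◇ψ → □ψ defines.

Partial functionality

Suppose ◇ψ→□ψ is valid. Take Rxy, Rxz and set V(ψ)={y}. Then ◇ψ at x, so □ψ at x, so ψ at z, i.e. z=y.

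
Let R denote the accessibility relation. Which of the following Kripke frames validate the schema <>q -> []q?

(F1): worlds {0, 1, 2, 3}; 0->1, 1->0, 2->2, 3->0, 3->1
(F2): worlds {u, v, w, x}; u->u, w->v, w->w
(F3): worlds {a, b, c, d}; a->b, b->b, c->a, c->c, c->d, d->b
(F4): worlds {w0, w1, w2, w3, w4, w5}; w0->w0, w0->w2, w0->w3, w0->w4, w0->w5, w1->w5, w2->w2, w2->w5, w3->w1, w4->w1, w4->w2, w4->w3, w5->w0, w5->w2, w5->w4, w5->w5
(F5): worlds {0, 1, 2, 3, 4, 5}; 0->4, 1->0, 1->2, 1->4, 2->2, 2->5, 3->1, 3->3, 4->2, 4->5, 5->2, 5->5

The schema corresponds to partial functionality: forall x forall y forall z (Rxy & Rxz -> y = z).
(F1): fails — 3 sees both 0 and 1.
(F2): fails — w sees both v and w.
(F3): fails — c sees both a and c.
(F4): fails — w0 sees both w0 and w2.
(F5): fails — 1 sees both 0 and 2.

none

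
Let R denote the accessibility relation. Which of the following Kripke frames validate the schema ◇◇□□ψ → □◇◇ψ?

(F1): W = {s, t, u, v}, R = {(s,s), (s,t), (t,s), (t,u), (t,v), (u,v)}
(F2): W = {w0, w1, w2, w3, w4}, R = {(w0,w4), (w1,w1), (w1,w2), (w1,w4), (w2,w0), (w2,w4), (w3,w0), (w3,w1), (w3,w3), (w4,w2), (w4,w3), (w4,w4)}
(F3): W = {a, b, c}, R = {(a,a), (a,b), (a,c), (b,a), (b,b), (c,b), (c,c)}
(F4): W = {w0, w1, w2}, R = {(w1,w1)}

The schema corresponds to a generalized confluence (Geach) condition: ∀x ∀y ∀z ((xR²y ∧ xRz) → ∃w (yR²w ∧ zR²w)).
(F1): fails — sR²u, sRs but no w with uR²w and sR²w.
(F2): satisfies the condition.
(F3): satisfies the condition.
(F4): satisfies the condition.

(F2), (F3), (F4)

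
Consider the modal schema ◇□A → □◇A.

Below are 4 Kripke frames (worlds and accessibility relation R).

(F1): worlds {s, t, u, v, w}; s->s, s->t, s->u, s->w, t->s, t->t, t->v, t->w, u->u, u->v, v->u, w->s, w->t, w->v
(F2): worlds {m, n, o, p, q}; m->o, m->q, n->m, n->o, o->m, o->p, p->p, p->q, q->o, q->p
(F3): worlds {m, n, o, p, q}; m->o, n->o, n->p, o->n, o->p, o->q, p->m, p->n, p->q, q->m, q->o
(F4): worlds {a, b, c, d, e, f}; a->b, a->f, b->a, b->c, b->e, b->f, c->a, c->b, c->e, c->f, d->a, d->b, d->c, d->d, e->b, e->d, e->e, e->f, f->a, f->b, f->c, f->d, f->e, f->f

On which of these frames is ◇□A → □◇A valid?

Frame correspondent (Sahlqvist): ∀x ∀y ∀z (Rxy ∧ Rxz → ∃w (Ryw ∧ Rzw)) — i.e. convergence.
(F1): fails — Rtv and Rtw but v and w have no common successor.
(F2): fails — Rno and Rnm but o and m have no common successor.
(F3): fails — Ron and Rop but n and p have no common successor.
(F4): ✓.
Valid on: (F4).

(F4)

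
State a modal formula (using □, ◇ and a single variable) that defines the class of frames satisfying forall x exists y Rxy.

The condition is seriality. The D schema □r → ◇r defines it.

□r → ◇r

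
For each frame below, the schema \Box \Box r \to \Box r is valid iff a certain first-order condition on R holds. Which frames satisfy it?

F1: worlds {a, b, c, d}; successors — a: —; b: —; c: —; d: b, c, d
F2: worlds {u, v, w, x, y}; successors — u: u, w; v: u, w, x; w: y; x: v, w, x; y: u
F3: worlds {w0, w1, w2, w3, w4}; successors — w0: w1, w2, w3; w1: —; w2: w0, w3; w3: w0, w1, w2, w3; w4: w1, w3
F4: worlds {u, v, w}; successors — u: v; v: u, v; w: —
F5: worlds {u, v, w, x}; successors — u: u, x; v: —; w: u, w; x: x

F1, F3, F4, F5

This is the axiom for density; its first-order frame correspondent is \forall x \forall y (Rxy \to \exists z (Rxz \wedge Rzy)).
F1: condition met.
F2: fails — Rwy but no z with Rwz and Rzy.
F3: condition met.
F4: condition met.
F5: condition met.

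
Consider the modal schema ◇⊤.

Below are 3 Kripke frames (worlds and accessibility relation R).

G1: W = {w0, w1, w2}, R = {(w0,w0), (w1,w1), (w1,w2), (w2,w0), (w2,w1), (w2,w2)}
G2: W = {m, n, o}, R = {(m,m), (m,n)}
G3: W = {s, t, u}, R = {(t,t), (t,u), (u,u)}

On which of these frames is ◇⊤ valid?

G1

Frame correspondent (Sahlqvist): ∀x ∃y Rxy — i.e. seriality.
G1: holds.
G2: fails — world n has no successor.
G3: fails — world s has no successor.
Valid on: G1.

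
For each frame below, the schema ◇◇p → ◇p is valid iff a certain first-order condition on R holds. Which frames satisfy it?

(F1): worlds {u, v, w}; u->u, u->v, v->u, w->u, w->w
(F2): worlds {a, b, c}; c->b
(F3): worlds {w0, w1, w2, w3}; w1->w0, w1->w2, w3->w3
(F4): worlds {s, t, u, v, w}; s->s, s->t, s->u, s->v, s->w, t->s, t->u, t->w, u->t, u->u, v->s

This is the axiom for transitivity; its first-order frame correspondent is ∀x ∀y ∀z (Rxy ∧ Ryz → Rxz).
(F1): fails — Rwu and Ruv but not Rwv.
(F2): condition met.
(F3): condition met.
(F4): fails — Rut and Rts but not Rus.

(F2), (F3)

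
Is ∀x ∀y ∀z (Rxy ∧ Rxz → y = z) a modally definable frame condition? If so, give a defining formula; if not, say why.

The condition is partial functionality. A defining modal formula is ◇r → □r.
Suppose ◇r→□r is valid. Take Rxy, Rxz and set V(r)={y}. Then ◇r at x, so □r at x, so r at z, i.e. z=y.

Yes, by ◇r → □r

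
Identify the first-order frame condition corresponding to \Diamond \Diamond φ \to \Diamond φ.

This is a form of the 4 axiom.
It corresponds to transitivity: \forall x \forall y \forall z (Rxy \wedge Ryz \to Rxz).

Transitivity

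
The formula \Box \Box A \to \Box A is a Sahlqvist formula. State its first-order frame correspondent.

Suppose □□A→□A is valid. Take Rxy and set V(A)={w : xR²w}. Then □□A at x, so □A at x, so A at y, i.e. ∃z(Rxz∧Rzy).
Conversely, any frame satisfying \forall x \forall y (Rxy \to \exists z (Rxz \wedge Rzy)) validates the schema.
Frame condition: \forall x \forall y (Rxy \to \exists z (Rxz \wedge Rzy)).

density: \forall x \forall y (Rxy \to \exists z (Rxz \wedge Rzy))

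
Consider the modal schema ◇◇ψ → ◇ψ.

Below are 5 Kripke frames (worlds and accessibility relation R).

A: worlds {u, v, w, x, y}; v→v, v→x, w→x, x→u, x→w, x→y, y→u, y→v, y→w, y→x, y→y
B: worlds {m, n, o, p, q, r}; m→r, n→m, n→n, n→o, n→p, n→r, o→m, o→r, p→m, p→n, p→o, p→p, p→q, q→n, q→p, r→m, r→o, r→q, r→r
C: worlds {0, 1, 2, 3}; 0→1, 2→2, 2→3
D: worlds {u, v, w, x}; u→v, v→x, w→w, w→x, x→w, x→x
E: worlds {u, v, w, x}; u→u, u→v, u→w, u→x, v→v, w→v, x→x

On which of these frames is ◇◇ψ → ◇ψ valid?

The schema corresponds to transitivity: ∀x ∀y ∀z (Rxy ∧ Ryz → Rxz).
A: fails — Rxw and Rwx but not Rxx.
B: fails — Rpm and Rmr but not Rpr.
C: holds.
D: fails — Ruv and Rvx but not Rux.
E: holds.
Valid on: C, E.

C, E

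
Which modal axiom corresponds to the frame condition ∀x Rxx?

□q → q

This is reflexivity; the standard corresponding axiom is T: □q → q.
Suppose □q→q is valid. At any x set V(q)={w : Rxw}. Then □q holds at x, so q holds at x, i.e. Rxx.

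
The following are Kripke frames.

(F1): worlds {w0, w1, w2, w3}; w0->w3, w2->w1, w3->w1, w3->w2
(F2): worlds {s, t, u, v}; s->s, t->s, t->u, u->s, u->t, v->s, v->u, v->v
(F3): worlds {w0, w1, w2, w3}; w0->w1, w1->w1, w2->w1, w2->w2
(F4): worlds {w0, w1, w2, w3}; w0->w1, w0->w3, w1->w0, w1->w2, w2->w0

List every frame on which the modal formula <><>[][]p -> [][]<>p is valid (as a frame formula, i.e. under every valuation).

Frame correspondent (Sahlqvist): forall x forall y forall z ((x R^2 y & x R^2 z) -> exists w (y R^2 w & zRw)) — i.e. a generalized confluence (Geach) condition.
(F1): fails — w0R²w1, w0R²w1 but no w with w1R²w and w1Rw.
(F2): condition met.
(F3): condition met.
(F4): fails — w0R²w0, w0R²w0 but no w with w0R²w and w0Rw.
Valid on: (F2), (F3).

(F2), (F3)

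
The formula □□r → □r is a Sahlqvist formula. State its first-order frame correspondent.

Suppose □□r→□r is valid. Take Rxy and set V(r)={w : xR²w}. Then □□r at x, so □r at x, so r at y, i.e. ∃z(Rxz∧Rzy).
The converse is a direct semantic check.
Frame condition: ∀x ∀y (Rxy → ∃z (Rxz ∧ Rzy)).

Density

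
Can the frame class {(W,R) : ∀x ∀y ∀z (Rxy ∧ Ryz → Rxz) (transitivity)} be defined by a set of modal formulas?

Yes — defined by □r → □□r

This is a Sahlqvist condition; the 4 axiom □r → □□r defines it.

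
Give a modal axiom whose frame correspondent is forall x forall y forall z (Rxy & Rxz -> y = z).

The condition is partial functionality. The CD schema ◇p → □p defines it.
Suppose ◇p→□p is valid. Take Rxy, Rxz and set V(p)={y}. Then ◇p at x, so □p at x, so p at z, i.e. z=y.

◇p → □p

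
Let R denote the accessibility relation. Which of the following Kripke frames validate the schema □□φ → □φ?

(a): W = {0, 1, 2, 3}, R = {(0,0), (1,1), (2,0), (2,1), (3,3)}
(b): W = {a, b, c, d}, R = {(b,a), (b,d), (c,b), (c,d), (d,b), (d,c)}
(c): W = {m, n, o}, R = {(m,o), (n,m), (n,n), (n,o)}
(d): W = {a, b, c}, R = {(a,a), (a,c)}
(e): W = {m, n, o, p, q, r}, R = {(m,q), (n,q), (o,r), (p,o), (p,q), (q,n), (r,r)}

The schema corresponds to density: ∀x ∀y (Rxy → ∃z (Rxz ∧ Rzy)).
(a): holds.
(b): fails — Rdc but no z with Rdz and Rzc.
(c): fails — Rmo but no z with Rmz and Rzo.
(d): holds.
(e): fails — Rpo but no z with Rpz and Rzo.

(a), (d)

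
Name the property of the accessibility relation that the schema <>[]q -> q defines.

Replacing q by ¬q and contraposing gives the equivalent schema q → □◇q.
Suppose q→□◇q is valid. Take Rxy and set V(q)={x}. Then q at x, so □◇q at x, so ◇q at y, so some z with Ryz has q; z=x, i.e. Ryx.

symmetry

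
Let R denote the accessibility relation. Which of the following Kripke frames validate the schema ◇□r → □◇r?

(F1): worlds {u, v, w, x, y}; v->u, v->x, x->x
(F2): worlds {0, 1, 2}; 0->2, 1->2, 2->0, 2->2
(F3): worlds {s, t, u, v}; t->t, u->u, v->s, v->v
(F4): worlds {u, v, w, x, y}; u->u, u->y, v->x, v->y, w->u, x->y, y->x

Frame correspondent (Sahlqvist): ∀x ∀y ∀z (Rxy ∧ Rxz → ∃w (Ryw ∧ Rzw)) — i.e. convergence.
(F1): fails — Rvu and Rvu but u and u have no common successor.
(F2): condition met.
(F3): fails — Rvs and Rvs but s and s have no common successor.
(F4): fails — Ruu and Ruy but u and y have no common successor.
Valid on: (F2).

(F2)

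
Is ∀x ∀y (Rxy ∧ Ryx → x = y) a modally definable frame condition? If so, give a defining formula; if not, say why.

No — not modally definable

If a class were modally definable it would be closed under surjective bounded morphisms (Goldblatt–Thomason).
The 6-cycle (worlds s,t,u,v,w,x with s→t→u→v→w→x→s) is antisymmetric. Sending even-indexed worlds to • and odd-indexed worlds to ∘ is a surjective bounded morphism onto the two-world frame with •↔∘, which is not antisymmetric.
So the class is not modally definable.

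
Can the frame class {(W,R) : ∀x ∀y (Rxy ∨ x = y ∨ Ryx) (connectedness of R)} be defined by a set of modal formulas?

Any modally definable frame class is closed under disjoint unions.
Take 2 disjoint single-world reflexive frames: each is trivially connected, but their disjoint union has 2 worlds with no edge between distinct components, so it is not connected.
Hence connectedness of R is not modally definable.

Not definable by any modal formula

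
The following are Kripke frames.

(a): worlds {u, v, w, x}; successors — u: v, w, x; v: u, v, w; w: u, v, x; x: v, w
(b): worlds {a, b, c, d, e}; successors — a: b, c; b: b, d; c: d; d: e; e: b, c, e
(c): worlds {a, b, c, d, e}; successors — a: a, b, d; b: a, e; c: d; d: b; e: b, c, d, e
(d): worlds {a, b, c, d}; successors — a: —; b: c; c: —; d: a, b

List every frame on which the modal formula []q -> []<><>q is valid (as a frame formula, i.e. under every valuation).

(a)

The schema corresponds to a generalized confluence (Geach) condition: forall x forall z (xRz -> exists w (xRw & z R^2 w)).
(a): condition met.
(b): fails — aRc but no w with aRw and cR²w.
(c): fails — cRd but no w with cRw and dR²w.
(d): fails — bRc but no w with bRw and cR²w.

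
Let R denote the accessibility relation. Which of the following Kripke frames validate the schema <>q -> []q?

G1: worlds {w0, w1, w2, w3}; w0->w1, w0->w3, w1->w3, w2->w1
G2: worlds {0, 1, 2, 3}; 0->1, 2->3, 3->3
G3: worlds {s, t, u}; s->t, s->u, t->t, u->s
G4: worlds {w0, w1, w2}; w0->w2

G2, G4

This is the axiom for partial functionality; its first-order frame correspondent is forall x forall y forall z (Rxy & Rxz -> y = z).
G1: fails — w0 sees both w1 and w3.
G2: condition met.
G3: fails — s sees both t and u.
G4: condition met.
Valid on: G2, G4.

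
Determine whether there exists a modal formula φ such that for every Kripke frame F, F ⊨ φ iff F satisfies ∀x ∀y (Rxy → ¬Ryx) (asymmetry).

Not definable by any modal formula

Any modally definable frame class is closed under surjective bounded morphisms.
The 5-cycle (worlds a,b,c,d,e with a→b→c→d→e→a) is asymmetric. Mapping every world to a single reflexive point • is a surjective bounded morphism, and the reflexive point is not asymmetric (R•• but asymmetry requires ¬R••).
Hence asymmetry is not modally definable.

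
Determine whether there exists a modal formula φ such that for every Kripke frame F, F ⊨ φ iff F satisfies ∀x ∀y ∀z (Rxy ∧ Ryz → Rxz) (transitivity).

This is a Sahlqvist condition; the 4 axiom □q → □□q defines it.
Suppose □q→□□q is valid. Take Rxy, Ryz and set V(q)={w : Rxw}. Then □q at x, so □□q at x, so □q at y, so q at z, i.e. Rxz.

Yes, by □q → □□q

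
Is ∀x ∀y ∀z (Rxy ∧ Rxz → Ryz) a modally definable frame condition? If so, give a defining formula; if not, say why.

Yes — defined by ◇q → □◇q

Yes: it is the Euclidean property, defined by the 5 schema ◇q → □◇q.
Suppose ◇q→□◇q is valid. Take Rxy, Rxz and set V(q)={y}. Then ◇q at x, so □◇q at x, so ◇q at z, so some w with Rzw has q; w=y, i.e. Rzy. By symmetry of the argument, Ryz.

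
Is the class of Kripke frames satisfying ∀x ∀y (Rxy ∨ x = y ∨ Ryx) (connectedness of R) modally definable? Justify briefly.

Modal frame validity is preserved under disjoint unions.
Take 2 disjoint single-world reflexive frames: each is trivially connected, but their disjoint union has 2 worlds with no edge between distinct components, so it is not connected.
Hence connectedness of R is not modally definable.

No — not modally definable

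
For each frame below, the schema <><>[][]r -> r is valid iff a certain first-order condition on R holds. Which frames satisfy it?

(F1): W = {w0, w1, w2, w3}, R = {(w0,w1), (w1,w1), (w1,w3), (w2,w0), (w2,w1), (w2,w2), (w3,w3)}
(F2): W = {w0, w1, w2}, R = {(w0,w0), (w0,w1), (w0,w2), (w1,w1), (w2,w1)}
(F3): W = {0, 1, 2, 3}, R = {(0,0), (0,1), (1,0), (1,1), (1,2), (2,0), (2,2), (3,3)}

This is the axiom for a generalized confluence (Geach) condition; its first-order frame correspondent is forall x forall y (x R^2 y -> exists w (y R^2 w & x = w)).
(F1): fails — w0R²w1 but no w with w1R²w and w0=w.
(F2): fails — w0R²w1 but no w with w1R²w and w0=w.
(F3): ✓.

(F3)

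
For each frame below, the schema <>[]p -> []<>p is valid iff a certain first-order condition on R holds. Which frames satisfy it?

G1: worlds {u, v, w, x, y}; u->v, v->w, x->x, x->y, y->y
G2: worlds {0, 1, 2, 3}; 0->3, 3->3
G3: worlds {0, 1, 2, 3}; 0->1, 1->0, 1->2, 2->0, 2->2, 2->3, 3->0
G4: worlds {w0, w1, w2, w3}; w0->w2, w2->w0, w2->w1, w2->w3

The schema corresponds to convergence: forall x forall y forall z (Rxy & Rxz -> exists w (Ryw & Rzw)).
G1: fails — Rvw and Rvw but w and w have no common successor.
G2: condition met.
G3: fails — R10 and R12 but 0 and 2 have no common successor.
G4: fails — Rw2w0 and Rw2w3 but w0 and w3 have no common successor.

G2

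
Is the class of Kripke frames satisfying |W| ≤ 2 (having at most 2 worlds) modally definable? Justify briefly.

Not definable by any modal formula

Modal frame validity is preserved under disjoint unions.
Any modal formula valid on each of 3 disjoint one-world frames is valid on their disjoint union (validity is preserved under disjoint unions). Each one-world frame has |W|=1≤2, but the union has |W|=3.
So the class is not modally definable.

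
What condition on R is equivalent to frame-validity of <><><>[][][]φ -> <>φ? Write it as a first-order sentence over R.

This is a Sahlqvist (Geach-type) schema ◇^3□^3φ → □^0◇^1φ.
Minimal-valuation argument: fix x; take any y with xR^3y and any z with xR^0z. Set V(φ) to the set of worlds R-reachable from y in exactly 3 steps. Then □^3φ holds at y, so the antecedent holds at x; validity forces ◇^1φ at z, giving a w with zR^1w and yR^3w.
First-order correspondent: forall x forall y (x R^3 y -> exists w (y R^3 w & xRw)).

forall x forall y (x R^3 y -> exists w (y R^3 w & xRw))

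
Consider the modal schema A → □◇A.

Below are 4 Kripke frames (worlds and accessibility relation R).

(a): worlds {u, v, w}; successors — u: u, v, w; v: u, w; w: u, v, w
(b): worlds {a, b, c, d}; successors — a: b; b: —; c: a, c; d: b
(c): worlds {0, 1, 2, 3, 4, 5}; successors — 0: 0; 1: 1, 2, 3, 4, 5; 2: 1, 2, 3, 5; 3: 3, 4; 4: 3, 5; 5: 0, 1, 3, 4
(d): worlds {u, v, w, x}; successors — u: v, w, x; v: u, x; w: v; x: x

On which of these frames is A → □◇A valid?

The schema corresponds to symmetry: ∀x ∀y (Rxy → Ryx).
(a): holds.
(b): fails — Rdb but not Rbd.
(c): fails — R23 but not R32.
(d): fails — Ruw but not Rwu.
Valid on: (a).

(a)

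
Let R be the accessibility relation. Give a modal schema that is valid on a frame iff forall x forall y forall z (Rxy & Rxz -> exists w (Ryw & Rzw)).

This is convergence; the standard corresponding axiom is .2: ◇□r → □◇r.
Suppose ◇□r→□◇r is valid. Take Rxy, Rxz and set V(r)={w : Ryw}. Then □r at y so ◇□r at x, so □◇r at x, so ◇r at z, giving w with Rzw and Ryw.

◇□r → □◇r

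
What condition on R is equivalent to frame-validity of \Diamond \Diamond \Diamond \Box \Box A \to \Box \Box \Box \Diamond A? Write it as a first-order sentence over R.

\forall x \forall y \forall z ((x R^3 y \wedge x R^3 z) \to \exists w (y R^2 w \wedge zRw))

This is a Sahlqvist (Geach-type) schema ◇^3□^2A → □^3◇^1A.
Minimal-valuation argument: fix x; take any y with xR^3y and any z with xR^3z. Set V(A) to the set of worlds R-reachable from y in exactly 2 steps. Then □^2A holds at y, so the antecedent holds at x; validity forces ◇^1A at z, giving a w with zR^1w and yR^2w.
First-order correspondent: \forall x \forall y \forall z ((x R^3 y \wedge x R^3 z) \to \exists w (y R^2 w \wedge zRw)).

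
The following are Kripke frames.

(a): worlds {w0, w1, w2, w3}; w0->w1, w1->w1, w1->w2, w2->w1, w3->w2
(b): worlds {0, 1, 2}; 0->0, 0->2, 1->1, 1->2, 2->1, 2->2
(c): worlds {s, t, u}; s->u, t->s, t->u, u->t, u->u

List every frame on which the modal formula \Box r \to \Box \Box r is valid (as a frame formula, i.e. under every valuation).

This is the axiom for transitivity; its first-order frame correspondent is \forall x \forall y \forall z (Rxy \wedge Ryz \to Rxz).
(a): fails — Rw3w2 and Rw2w1 but not Rw3w1.
(b): fails — R02 and R21 but not R01.
(c): fails — Rut and Rts but not Rus.

none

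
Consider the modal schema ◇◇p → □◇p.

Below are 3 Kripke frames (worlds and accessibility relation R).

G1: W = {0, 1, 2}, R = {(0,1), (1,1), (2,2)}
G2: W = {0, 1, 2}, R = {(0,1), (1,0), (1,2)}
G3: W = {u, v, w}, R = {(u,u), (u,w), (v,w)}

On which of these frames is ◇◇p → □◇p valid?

The schema corresponds to a generalized confluence (Geach) condition: ∀x ∀y ∀z ((xR²y ∧ xRz) → ∃w (y = w ∧ zRw)).
G1: ✓.
G2: fails — 1R²1, 1R2 but no w with 1=w and 2Rw.
G3: fails — uR²u, uRw but no t with u=t and wRt.
Valid on: G1.

G1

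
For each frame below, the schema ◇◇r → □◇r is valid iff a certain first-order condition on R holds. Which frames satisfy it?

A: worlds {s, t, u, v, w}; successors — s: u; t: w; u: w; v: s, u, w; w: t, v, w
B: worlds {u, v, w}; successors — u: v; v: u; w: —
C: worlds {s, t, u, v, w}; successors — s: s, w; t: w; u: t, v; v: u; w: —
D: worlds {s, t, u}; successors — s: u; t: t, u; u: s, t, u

B

The schema corresponds to a generalized confluence (Geach) condition: ∀x ∀y ∀z ((xR²y ∧ xRz) → ∃w (y = w ∧ zRw)).
A: fails — vR²t, vRs but no w* with t=w* and sRw*.
B: satisfies the condition.
C: fails — sR²s, sRw but no w* with s=w* and wRw*.
D: fails — tR²s, tRt but no w with s=w and tRw.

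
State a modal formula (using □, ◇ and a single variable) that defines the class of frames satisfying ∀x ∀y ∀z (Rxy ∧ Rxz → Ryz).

The condition is the Euclidean property. The 5 schema ◇s → □◇s defines it.

◇s → □◇s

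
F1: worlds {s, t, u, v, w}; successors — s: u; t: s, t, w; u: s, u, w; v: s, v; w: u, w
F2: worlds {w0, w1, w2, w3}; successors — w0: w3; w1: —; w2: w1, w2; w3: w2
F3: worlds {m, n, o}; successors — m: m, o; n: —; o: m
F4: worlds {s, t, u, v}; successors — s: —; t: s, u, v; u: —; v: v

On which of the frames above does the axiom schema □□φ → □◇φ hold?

The schema corresponds to a generalized confluence (Geach) condition: ∀x ∀z (xRz → ∃w (xR²w ∧ zRw)).
F1: satisfies the condition.
F2: fails — w2Rw1 but no w with w2R²w and w1Rw.
F3: satisfies the condition.
F4: fails — tRs but no w with tR²w and sRw.
Valid on: F1, F3.

F1, F3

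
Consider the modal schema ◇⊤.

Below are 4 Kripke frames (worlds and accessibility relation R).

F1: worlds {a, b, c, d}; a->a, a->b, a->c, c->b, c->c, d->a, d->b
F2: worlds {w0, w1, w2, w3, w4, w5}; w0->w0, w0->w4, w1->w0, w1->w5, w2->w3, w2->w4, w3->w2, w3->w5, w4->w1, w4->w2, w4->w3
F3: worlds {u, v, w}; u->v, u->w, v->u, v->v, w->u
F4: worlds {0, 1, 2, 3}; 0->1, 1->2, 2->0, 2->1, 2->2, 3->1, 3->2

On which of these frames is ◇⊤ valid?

F3, F4

The schema corresponds to seriality: ∀x ∃y Rxy.
F1: fails — world b has no successor.
F2: fails — world w5 has no successor.
F3: holds.
F4: holds.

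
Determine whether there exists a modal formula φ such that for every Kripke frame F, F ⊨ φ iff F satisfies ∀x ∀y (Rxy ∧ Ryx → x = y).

Not modally definable

Modal frame validity is preserved under surjective bounded morphisms.
The 6-cycle (worlds s,t,u,v,w,x with s→t→u→v→w→x→s) is antisymmetric. Sending even-indexed worlds to s and odd-indexed worlds to t is a surjective bounded morphism onto the two-world frame with s↔t, which is not antisymmetric.
So no modal formula (or set of formulas) defines exactly the antisymmetric frames.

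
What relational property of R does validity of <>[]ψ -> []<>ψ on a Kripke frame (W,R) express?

Suppose ◇□ψ→□◇ψ is valid. Take Rxy, Rxz and set V(ψ)={w : Ryw}. Then □ψ at y so ◇□ψ at x, so □◇ψ at x, so ◇ψ at z, giving w with Rzw and Ryw.

convergence: forall x forall y forall z (Rxy & Rxz -> exists w (Ryw & Rzw))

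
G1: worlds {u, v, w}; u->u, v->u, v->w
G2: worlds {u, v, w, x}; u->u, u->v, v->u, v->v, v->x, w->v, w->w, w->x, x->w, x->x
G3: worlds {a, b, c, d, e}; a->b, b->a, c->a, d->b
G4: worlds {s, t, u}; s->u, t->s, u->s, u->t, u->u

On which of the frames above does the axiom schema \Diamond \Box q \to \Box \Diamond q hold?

G3

This is the axiom for convergence; its first-order frame correspondent is \forall x \forall y \forall z (Rxy \wedge Rxz \to \exists w (Ryw \wedge Rzw)).
G1: fails — Rvu and Rvw but u and w have no common successor.
G2: fails — Rvu and Rvx but u and x have no common successor.
G3: ✓.
G4: fails — Rut and Rus but t and s have no common successor.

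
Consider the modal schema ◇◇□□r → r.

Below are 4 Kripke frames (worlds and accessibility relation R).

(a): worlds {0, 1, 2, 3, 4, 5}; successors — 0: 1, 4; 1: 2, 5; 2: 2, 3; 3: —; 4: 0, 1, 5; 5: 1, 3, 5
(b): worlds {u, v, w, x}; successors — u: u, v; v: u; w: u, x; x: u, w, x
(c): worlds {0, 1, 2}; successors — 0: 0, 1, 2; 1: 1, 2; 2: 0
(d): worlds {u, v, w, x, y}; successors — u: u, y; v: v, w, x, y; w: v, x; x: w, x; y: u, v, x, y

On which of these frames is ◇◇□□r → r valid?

(c)

Frame correspondent (Sahlqvist): ∀x ∀y (xR²y → ∃w (yR²w ∧ x = w)) — i.e. a generalized confluence (Geach) condition.
(a): fails — 0R²1 but no w with 1R²w and 0=w.
(b): fails — wR²u but no t with uR²t and w=t.
(c): satisfies the condition.
(d): fails — uR²x but no t with xR²t and u=t.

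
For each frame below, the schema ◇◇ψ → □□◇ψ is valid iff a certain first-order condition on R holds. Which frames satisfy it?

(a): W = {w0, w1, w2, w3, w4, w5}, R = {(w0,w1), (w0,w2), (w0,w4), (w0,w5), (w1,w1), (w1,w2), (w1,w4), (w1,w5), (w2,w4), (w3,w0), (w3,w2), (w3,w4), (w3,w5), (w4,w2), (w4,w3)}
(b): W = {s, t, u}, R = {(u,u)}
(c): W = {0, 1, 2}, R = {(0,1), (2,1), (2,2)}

Frame correspondent (Sahlqvist): ∀x ∀y ∀z ((xR²y ∧ xR²z) → ∃w (y = w ∧ zRw)) — i.e. a generalized confluence (Geach) condition.
(a): fails — w0R²w1, w0R²w2 but no w with w1=w and w2Rw.
(b): satisfies the condition.
(c): fails — 2R²1, 2R²1 but no w with 1=w and 1Rw.
Valid on: (b).

(b)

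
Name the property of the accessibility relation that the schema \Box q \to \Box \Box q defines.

Suppose □q→□□q is valid. Take Rxy, Ryz and set V(q)={w : Rxw}. Then □q at x, so □□q at x, so □q at y, so q at z, i.e. Rxz.

transitivity: \forall x \forall y \forall z (Rxy \wedge Ryz \to Rxz)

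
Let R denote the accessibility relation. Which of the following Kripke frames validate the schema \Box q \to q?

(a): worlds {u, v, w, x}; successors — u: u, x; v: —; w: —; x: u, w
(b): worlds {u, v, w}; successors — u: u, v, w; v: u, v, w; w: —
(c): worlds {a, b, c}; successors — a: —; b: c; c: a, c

none

This is the axiom for reflexivity; its first-order frame correspondent is \forall x Rxx.
(a): fails — world v does not see itself.
(b): fails — world w does not see itself.
(c): fails — world a does not see itself.
Valid on no frame.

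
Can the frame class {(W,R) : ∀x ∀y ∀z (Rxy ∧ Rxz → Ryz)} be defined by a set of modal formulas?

The condition is the Euclidean property. A defining modal formula is ◇p → □◇p.
Suppose ◇p→□◇p is valid. Take Rxy, Rxz and set V(p)={y}. Then ◇p at x, so □◇p at x, so ◇p at z, so some w with Rzw has p; w=y, i.e. Rzy. By symmetry of the argument, Ryz.

Yes, by ◇p → □◇p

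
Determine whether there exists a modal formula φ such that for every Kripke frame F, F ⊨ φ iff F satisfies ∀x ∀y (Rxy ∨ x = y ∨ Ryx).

Modal frame validity is preserved under disjoint unions.
Take 2 disjoint single-world reflexive frames: each is trivially connected, but their disjoint union has 2 worlds with no edge between distinct components, so it is not connected.
Hence connectedness of R is not modally definable.

No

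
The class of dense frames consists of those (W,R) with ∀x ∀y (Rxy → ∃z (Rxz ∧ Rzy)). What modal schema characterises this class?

The condition is density. The C4 schema □□s → □s defines it.
Suppose □□s→□s is valid. Take Rxy and set V(s)={w : xR²w}. Then □□s at x, so □s at x, so s at y, i.e. ∃z(Rxz∧Rzy).

□□s → □s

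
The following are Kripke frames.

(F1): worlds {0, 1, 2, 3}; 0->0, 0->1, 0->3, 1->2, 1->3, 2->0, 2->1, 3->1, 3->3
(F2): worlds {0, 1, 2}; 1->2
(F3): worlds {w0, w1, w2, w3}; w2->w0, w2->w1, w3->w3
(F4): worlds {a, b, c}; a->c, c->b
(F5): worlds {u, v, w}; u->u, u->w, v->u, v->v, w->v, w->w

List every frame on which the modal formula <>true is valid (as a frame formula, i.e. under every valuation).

(F1), (F5)

Frame correspondent (Sahlqvist): forall x exists y Rxy — i.e. seriality.
(F1): holds.
(F2): fails — world 0 has no successor.
(F3): fails — world w0 has no successor.
(F4): fails — world b has no successor.
(F5): holds.
Valid on: (F1), (F5).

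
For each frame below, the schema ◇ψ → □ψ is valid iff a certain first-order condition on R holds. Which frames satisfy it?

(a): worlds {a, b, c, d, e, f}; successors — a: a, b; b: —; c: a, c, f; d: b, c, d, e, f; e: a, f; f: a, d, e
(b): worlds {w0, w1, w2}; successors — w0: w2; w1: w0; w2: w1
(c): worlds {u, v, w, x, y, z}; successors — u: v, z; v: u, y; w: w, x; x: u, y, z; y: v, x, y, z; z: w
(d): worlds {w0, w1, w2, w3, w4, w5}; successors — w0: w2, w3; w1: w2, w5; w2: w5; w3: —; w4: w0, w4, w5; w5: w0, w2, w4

The schema corresponds to partial functionality: ∀x ∀y ∀z (Rxy ∧ Rxz → y = z).
(a): fails — a sees both a and b.
(b): satisfies the condition.
(c): fails — u sees both v and z.
(d): fails — w0 sees both w2 and w3.
Valid on: (b).

(b)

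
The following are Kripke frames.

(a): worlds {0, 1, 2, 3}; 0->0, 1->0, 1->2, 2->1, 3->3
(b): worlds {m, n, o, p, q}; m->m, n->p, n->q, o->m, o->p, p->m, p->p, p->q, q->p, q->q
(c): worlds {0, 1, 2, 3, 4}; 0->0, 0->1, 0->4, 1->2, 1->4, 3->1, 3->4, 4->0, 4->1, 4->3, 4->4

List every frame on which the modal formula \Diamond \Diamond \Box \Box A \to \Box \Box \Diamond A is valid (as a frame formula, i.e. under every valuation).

none

Frame correspondent (Sahlqvist): \forall x \forall y \forall z ((x R^2 y \wedge x R^2 z) \to \exists w (y R^2 w \wedge zRw)) — i.e. a generalized confluence (Geach) condition.
(a): fails — 2R²0, 2R²2 but no w with 0R²w and 2Rw.
(b): fails — nR²m, nR²q but no w with mR²w and qRw.
(c): fails — 0R²0, 0R²2 but no w with 0R²w and 2Rw.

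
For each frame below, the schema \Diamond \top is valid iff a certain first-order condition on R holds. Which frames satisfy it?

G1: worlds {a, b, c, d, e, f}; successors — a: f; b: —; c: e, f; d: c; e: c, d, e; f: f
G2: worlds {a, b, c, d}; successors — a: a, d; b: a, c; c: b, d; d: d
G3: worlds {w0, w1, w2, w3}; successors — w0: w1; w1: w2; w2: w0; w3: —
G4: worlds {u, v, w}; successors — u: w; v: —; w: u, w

G2

Frame correspondent (Sahlqvist): \forall x \exists y Rxy — i.e. seriality.
G1: fails — world b has no successor.
G2: ✓.
G3: fails — world w3 has no successor.
G4: fails — world v has no successor.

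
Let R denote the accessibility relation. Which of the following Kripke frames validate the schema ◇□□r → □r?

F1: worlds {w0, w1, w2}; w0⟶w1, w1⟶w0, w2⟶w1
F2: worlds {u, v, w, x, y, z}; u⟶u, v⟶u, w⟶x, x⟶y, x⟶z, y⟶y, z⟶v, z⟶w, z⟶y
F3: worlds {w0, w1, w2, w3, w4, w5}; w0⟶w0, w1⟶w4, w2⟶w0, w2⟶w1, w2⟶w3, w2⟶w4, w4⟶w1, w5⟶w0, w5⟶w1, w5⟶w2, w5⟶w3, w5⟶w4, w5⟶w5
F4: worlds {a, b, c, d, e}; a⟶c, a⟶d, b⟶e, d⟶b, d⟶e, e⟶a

This is the axiom for a generalized confluence (Geach) condition; its first-order frame correspondent is ∀x ∀y ∀z ((xRy ∧ xRz) → ∃w (yR²w ∧ z = w)).
F1: ✓.
F2: fails — wRx, wRx but no t with xR²t and x=t.
F3: fails — w2Rw0, w2Rw1 but no w with w0R²w and w1=w.
F4: fails — aRc, aRc but no w with cR²w and c=w.

F1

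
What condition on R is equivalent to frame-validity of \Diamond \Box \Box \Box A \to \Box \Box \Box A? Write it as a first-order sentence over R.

\forall x \forall y \forall z ((xRy \wedge x R^3 z) \to \exists w (y R^3 w \wedge z = w))

This is a Sahlqvist (Geach-type) schema ◇^1□^3A → □^3◇^0A.
First-order correspondent: \forall x \forall y \forall z ((xRy \wedge x R^3 z) \to \exists w (y R^3 w \wedge z = w)).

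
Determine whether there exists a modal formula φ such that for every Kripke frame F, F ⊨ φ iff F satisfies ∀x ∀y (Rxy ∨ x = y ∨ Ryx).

Any modally definable frame class is closed under disjoint unions.
Take 3 disjoint single-world reflexive frames: each is trivially connected, but their disjoint union has 3 worlds with no edge between distinct components, so it is not connected.
So no modal formula (or set of formulas) defines exactly the connected frames.

No — not modally definable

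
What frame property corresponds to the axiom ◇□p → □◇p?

Suppose ◇□p→□◇p is valid. Take Rxy, Rxz and set V(p)={w : Ryw}. Then □p at y so ◇□p at x, so □◇p at x, so ◇p at z, giving w with Rzw and Ryw.
Conversely, on a frame with convergence the schema holds at every world under every valuation.
So the correspondent is convergence.

convergence: ∀x ∀y ∀z (Rxy ∧ Rxz → ∃w (Ryw ∧ Rzw))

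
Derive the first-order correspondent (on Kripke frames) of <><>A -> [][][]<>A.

This is a Sahlqvist (Geach-type) schema ◇^2□^0A → □^3◇^1A.
Minimal-valuation argument: fix x; take any y with xR^2y and any z with xR^3z. Set V(A) to the set of worlds R-reachable from y in exactly 0 steps. Then □^0A holds at y, so the antecedent holds at x; validity forces ◇^1A at z, giving a w with zR^1w and yR^0w.
First-order correspondent: forall x forall y forall z ((x R^2 y & x R^3 z) -> exists w (y = w & zRw)).

forall x forall y forall z ((x R^2 y & x R^3 z) -> exists w (y = w & zRw))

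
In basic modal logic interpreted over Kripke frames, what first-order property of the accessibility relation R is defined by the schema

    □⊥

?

Emptiness of R

□⊥ is valid iff no world has any successor (otherwise □⊥ fails at any world with one).
Conversely, any frame satisfying ∀x ∀y ¬Rxy validates the schema.
Frame condition: ∀x ∀y ¬Rxy.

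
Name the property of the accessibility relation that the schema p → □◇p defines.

Suppose p→□◇p is valid. Take Rxy and set V(p)={x}. Then p at x, so □◇p at x, so ◇p at y, so some z with Ryz has p; z=x, i.e. Ryx.
Conversely, any frame satisfying ∀x ∀y (Rxy → Ryx) validates the schema.
So the correspondent is symmetry.

symmetry: ∀x ∀y (Rxy → Ryx)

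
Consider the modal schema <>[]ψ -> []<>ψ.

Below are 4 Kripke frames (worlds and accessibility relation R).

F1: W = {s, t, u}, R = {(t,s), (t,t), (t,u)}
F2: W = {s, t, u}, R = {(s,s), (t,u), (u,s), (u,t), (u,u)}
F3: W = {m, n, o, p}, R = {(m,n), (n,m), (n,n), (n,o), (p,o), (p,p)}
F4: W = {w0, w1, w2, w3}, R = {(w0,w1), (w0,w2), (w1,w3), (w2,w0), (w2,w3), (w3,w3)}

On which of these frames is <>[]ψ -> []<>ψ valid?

none

This is the axiom for convergence; its first-order frame correspondent is forall x forall y forall z (Rxy & Rxz -> exists w (Ryw & Rzw)).
F1: fails — Rtt and Rtu but t and u have no common successor.
F2: fails — Rut and Rus but t and s have no common successor.
F3: fails — Rnn and Rno but n and o have no common successor.
F4: fails — Rw2w0 and Rw2w3 but w0 and w3 have no common successor.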